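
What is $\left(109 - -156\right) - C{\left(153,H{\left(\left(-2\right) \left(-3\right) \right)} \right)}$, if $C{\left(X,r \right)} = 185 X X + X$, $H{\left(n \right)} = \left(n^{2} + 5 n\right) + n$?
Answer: $-4330553$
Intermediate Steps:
$H{\left(n \right)} = n^{2} + 6 n$
$C{\left(X,r \right)} = X + 185 X^{2}$ ($C{\left(X,r \right)} = 185 X^{2} + X = X + 185 X^{2}$)
$\left(109 - -156\right) - C{\left(153,H{\left(\left(-2\right) \left(-3\right) \right)} \right)} = \left(109 - -156\right) - 153 \left(1 + 185 \cdot 153\right) = \left(109 + 156\right) - 153 \left(1 + 28305\right) = 265 - 153 \cdot 28306 = 265 - 4330818 = -4330553$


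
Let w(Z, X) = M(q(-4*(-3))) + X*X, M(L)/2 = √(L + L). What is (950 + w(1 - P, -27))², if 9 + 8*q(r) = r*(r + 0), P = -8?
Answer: 2819176 + 10074*√15 ≈ 2.8582e+6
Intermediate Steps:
q(r) = -9/8 + r²/8 (q(r) = -9/8 + (r*(r + 0))/8 = -9/8 + (r*r)/8 = -9/8 + r²/8)
M(L) = 2*√2*√L (M(L) = 2*√(L + L) = 2*√(2*L) = 2*(√2*√L) = 2*√2*√L)
w(Z, X) = X² + 3*√15 (w(Z, X) = 2*√2*√(-9/8 + (-4*(-3))²/8) + X*X = 2*√2*√(-9/8 + (⅛)*12²) + X² = 2*√2*√(-9/8 + (⅛)*144) + X² = 2*√2*√(-9/8 + 18) + X² = 2*√2*√(135/8) + X² = 2*√2*(3*√30/4) + X² = 3*√15 + X² = X² + 3*√15)
(950 + w(1 - P, -27))² = (950 + ((-27)² + 3*√15))² = (950 + (729 + 3*√15))² = (1679 + 3*√15)²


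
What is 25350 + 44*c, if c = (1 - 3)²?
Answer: 25526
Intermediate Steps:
c = 4 (c = (-2)² = 4)
25350 + 44*c = 25350 + 44*4 = 25350 + 176 = 25526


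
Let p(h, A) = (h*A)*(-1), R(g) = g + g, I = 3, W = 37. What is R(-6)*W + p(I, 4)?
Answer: -456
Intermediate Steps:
R(g) = 2*g
p(h, A) = -A*h (p(h, A) = (A*h)*(-1) = -A*h)
R(-6)*W + p(I, 4) = (2*(-6))*37 - 1*4*3 = -12*37 - 12 = -444 - 12 = -456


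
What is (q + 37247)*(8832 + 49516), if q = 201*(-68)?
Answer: 1375787492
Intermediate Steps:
q = -13668
(q + 37247)*(8832 + 49516) = (-13668 + 37247)*(8832 + 49516) = 23579*58348 = 1375787492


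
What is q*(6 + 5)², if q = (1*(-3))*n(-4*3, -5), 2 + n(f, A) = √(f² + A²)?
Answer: -3993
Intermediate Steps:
n(f, A) = -2 + √(A² + f²) (n(f, A) = -2 + √(f² + A²) = -2 + √(A² + f²))
q = -33 (q = (1*(-3))*(-2 + √((-5)² + (-4*3)²)) = -3*(-2 + √(25 + (-12)²)) = -3*(-2 + √(25 + 144)) = -3*(-2 + √169) = -3*(-2 + 13) = -3*11 = -33)
q*(6 + 5)² = -33*(6 + 5)² = -33*11² = -33*121 = -3993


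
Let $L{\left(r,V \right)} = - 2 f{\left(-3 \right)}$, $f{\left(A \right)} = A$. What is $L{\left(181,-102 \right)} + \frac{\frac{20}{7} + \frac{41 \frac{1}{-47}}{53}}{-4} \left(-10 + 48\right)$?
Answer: $- \frac{731883}{34874} \approx -20.986$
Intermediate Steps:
$L{\left(r,V \right)} = 6$ ($L{\left(r,V \right)} = \left(-2\right) \left(-3\right) = 6$)
$L{\left(181,-102 \right)} + \frac{\frac{20}{7} + \frac{41 \frac{1}{-47}}{53}}{-4} \left(-10 + 48\right) = 6 + \frac{\frac{20}{7} + \frac{41 \frac{1}{-47}}{53}}{-4} \left(-10 + 48\right) = 6 + \left(20 \cdot \frac{1}{7} + 41 \left(- \frac{1}{47}\right) \frac{1}{53}\right) \left(- \frac{1}{4}\right) 38 = 6 + \left(\frac{20}{7} - \frac{41}{2491}\right) \left(- \frac{1}{4}\right) 38 = 6 + \frac{49533}{17437} \left(- \frac{1}{4}\right) 38 = 6 - \frac{941127}{34874} = - \frac{731883}{34874}$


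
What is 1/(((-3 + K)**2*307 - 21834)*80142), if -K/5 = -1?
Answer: -1/1651406052 ≈ -6.0554e-10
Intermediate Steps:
K = 5 (K = -5*(-1) = 5)
1/(((-3 + K)**2*307 - 21834)*80142) = 1/((-3 + 5)**2*307 - 21834*80142) = (1/80142)/(2**2*307 - 21834) = (1/80142)/(4*307 - 21834) = (1/80142)/(1228 - 21834) = (1/80142)/(-20606) = -1/20606*1/80142 = -1/1651406052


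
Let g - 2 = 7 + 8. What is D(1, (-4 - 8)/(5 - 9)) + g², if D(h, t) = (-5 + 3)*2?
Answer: 285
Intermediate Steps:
D(h, t) = -4 (D(h, t) = -2*2 = -4)
g = 17 (g = 2 + (7 + 8) = 2 + 15 = 17)
D(1, (-4 - 8)/(5 - 9)) + g² = -4 + 17² = -4 + 289 = 285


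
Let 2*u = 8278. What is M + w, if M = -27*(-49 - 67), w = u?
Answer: 7271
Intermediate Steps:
u = 4139 (u = (1/2)*8278 = 4139)
w = 4139
M = 3132 (M = -27*(-116) = 3132)
M + w = 3132 + 4139 = 7271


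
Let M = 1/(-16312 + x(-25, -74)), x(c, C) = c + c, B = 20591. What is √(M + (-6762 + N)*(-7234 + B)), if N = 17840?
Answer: √489055384166702/1818 ≈ 12164.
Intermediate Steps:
x(c, C) = 2*c
M = -1/16362 (M = 1/(-16312 + 2*(-25)) = 1/(-16312 - 50) = 1/(-16362) = -1/16362 ≈ -6.1117e-5)
√(M + (-6762 + N)*(-7234 + B)) = √(-1/16362 + (-6762 + 17840)*(-7234 + 20591)) = √(-1/16362 + 11078*13357) = √(-1/16362 + 147968846) = √(2421066258251/16362) = √489055384166702/1818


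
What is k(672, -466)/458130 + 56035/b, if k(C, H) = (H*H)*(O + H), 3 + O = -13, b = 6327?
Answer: -106095110539/483098085 ≈ -219.61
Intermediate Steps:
O = -16 (O = -3 - 13 = -16)
k(C, H) = H**2*(-16 + H) (k(C, H) = (H*H)*(-16 + H) = H**2*(-16 + H))
k(672, -466)/458130 + 56035/b = ((-466)**2*(-16 - 466))/458130 + 56035/6327 = (217156*(-482))*(1/458130) + 56035*(1/6327) = -104669192*1/458130 + 56035/6327 = -52334596/229065 + 56035/6327 = -106095110539/483098085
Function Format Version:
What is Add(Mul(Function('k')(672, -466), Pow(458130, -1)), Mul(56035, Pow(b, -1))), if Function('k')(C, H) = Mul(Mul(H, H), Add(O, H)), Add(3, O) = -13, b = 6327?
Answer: Rational(-106095110539, 483098085) ≈ -219.61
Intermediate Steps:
O = -16 (O = Add(-3, -13) = -16)
Function('k')(C, H) = Mul(Pow(H, 2), Add(-16, H)) (Function('k')(C, H) = Mul(Mul(H, H), Add(-16, H)) = Mul(Pow(H, 2), Add(-16, H)))
Add(Mul(Function('k')(672, -466), Pow(458130, -1)), Mul(56035, Pow(b, -1))) = Add(Mul(Mul(Pow(-466, 2), Add(-16, -466)), Pow(458130, -1)), Mul(56035, Pow(6327, -1))) = Add(Mul(Mul(217156, -482), Rational(1, 458130)), Mul(56035, Rational(1, 6327))) = Add(Mul(-104669192, Rational(1, 458130)), Rational(56035, 6327)) = Add(Rational(-52334596, 229065), Rational(56035, 6327)) = Rational(-106095110539, 483098085)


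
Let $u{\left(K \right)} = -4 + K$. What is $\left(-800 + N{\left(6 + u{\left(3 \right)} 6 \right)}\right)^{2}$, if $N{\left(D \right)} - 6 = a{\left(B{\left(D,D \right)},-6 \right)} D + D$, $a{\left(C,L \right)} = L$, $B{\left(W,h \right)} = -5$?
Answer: $630436$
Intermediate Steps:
$N{\left(D \right)} = 6 - 5 D$ ($N{\left(D \right)} = 6 + \left(- 6 D + D\right) = 6 - 5 D$)
$\left(-800 + N{\left(6 + u{\left(3 \right)} 6 \right)}\right)^{2} = \left(-800 + \left(6 - 5 \left(6 + \left(-4 + 3\right) 6\right)\right)\right)^{2} = \left(-800 + \left(6 - 5 \left(6 - 6\right)\right)\right)^{2} = \left(-800 + \left(6 - 0\right)\right)^{2} = \left(-800 + \left(6 + 0\right)\right)^{2} = \left(-800 + 6\right)^{2} = \left(-794\right)^{2} = 630436$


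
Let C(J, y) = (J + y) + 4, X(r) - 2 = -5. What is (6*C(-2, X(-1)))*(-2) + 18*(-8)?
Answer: -132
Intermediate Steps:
X(r) = -3 (X(r) = 2 - 5 = -3)
C(J, y) = 4 + J + y
(6*C(-2, X(-1)))*(-2) + 18*(-8) = (6*(4 - 2 - 3))*(-2) + 18*(-8) = (6*(-1))*(-2) - 144 = -6*(-2) - 144 = 12 - 144 = -132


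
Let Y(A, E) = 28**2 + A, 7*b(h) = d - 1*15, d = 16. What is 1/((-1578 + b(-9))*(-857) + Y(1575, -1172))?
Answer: 7/9482078 ≈ 7.3824e-7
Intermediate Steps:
b(h) = 1/7 (b(h) = (16 - 1*15)/7 = (16 - 15)/7 = (1/7)*1 = 1/7)
Y(A, E) = 784 + A
1/((-1578 + b(-9))*(-857) + Y(1575, -1172)) = 1/((-1578 + 1/7)*(-857) + (784 + 1575)) = 1/(-11045/7*(-857) + 2359) = 1/(9465565/7 + 2359) = 1/(9482078/7) = 7/9482078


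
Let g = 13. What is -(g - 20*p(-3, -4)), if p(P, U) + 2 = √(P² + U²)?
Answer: 47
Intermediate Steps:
p(P, U) = -2 + √(P² + U²)
-(g - 20*p(-3, -4)) = -(13 - 20*(-2 + √((-3)² + (-4)²))) = -(13 - 20*(-2 + √(9 + 16))) = -(13 - 20*(-2 + √25)) = -(13 - 20*(-2 + 5)) = -(13 - 20*3) = -(13 - 60) = -1*(-47) = 47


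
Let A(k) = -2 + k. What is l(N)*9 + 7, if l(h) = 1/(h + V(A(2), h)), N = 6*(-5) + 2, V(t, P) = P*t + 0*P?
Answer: 187/28 ≈ 6.6786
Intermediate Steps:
V(t, P) = P*t (V(t, P) = P*t + 0 = P*t)
N = -28 (N = -30 + 2 = -28)
l(h) = 1/h (l(h) = 1/(h + h*(-2 + 2)) = 1/(h + h*0) = 1/(h + 0) = 1/h)
l(N)*9 + 7 = 9/(-28) + 7 = -1/28*9 + 7 = -9/28 + 7 = 187/28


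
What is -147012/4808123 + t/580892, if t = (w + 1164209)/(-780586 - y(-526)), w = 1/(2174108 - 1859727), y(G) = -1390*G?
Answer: -20293940825043361089557/663697745619280013069948 ≈ -0.030577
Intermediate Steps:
w = 1/314381 ≈ 3.1809e-6
t = -183002594815/237628965803 (t = (1/314381 + 1164209)/(-780586 - (-1390)*(-526)) = 366005189630/(314381*(-780586 - 1*731140)) = 366005189630/(314381*(-780586 - 731140)) = (366005189630/314381)/(-1511726) = (366005189630/314381)*(-1/1511726) = -183002594815/237628965803 ≈ -0.77012)
-147012/4808123 + t/580892 = -147012/4808123 - 183002594815/237628965803/580892 = -147012*1/4808123 - 183002594815/237628965803*1/580892 = -147012/4808123 - 183002594815/138036765203236276 = -20293940825043361089557/663697745619280013069948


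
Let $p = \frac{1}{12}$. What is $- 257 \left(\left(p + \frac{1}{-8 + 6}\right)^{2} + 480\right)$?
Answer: $- \frac{17770265}{144} \approx -1.234 \cdot 10^{5}$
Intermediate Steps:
$p = \frac{1}{12} \approx 0.083333$
$- 257 \left(\left(p + \frac{1}{-8 + 6}\right)^{2} + 480\right) = - 257 \left(\left(\frac{1}{12} + \frac{1}{-8 + 6}\right)^{2} + 480\right) = - 257 \left(\left(\frac{1}{12} + \frac{1}{-2}\right)^{2} + 480\right) = - 257 \left(\left(\frac{1}{12} - \frac{1}{2}\right)^{2} + 480\right) = - 257 \left(\left(- \frac{5}{12}\right)^{2} + 480\right) = - 257 \left(\frac{25}{144} + 480\right) = \left(-257\right) \frac{69145}{144} = - \frac{17770265}{144}$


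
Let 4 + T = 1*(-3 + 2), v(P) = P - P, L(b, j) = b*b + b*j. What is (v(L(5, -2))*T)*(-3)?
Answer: 0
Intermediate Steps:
L(b, j) = b² + b*j
v(P) = 0
T = -5 (T = -4 + 1*(-3 + 2) = -4 + 1*(-1) = -4 - 1 = -5)
(v(L(5, -2))*T)*(-3) = (0*(-5))*(-3) = 0*(-3) = 0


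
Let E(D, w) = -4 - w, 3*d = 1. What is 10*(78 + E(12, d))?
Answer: 2210/3 ≈ 736.67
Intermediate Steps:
d = 1/3 (d = (1/3)*1 = 1/3 ≈ 0.33333)
10*(78 + E(12, d)) = 10*(78 + (-4 - 1*1/3)) = 10*(78 + (-4 - 1/3)) = 10*(78 - 13/3) = 10*(221/3) = 2210/3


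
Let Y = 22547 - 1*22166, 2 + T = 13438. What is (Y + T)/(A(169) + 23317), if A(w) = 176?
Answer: 337/573 ≈ 0.58813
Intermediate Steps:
T = 13436 (T = -2 + 13438 = 13436)
Y = 381 (Y = 22547 - 22166 = 381)
(Y + T)/(A(169) + 23317) = (381 + 13436)/(176 + 23317) = 13817/23493 = 13817*(1/23493) = 337/573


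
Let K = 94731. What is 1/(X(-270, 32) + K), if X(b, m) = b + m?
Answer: 1/94493 ≈ 1.0583e-5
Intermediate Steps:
1/(X(-270, 32) + K) = 1/((-270 + 32) + 94731) = 1/(-238 + 94731) = 1/94493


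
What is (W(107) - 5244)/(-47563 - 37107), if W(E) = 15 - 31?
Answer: 526/8467 ≈ 0.062124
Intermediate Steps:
W(E) = -16
(W(107) - 5244)/(-47563 - 37107) = (-16 - 5244)/(-47563 - 37107) = -5260/(-84670) = -5260*(-1/84670) = 526/8467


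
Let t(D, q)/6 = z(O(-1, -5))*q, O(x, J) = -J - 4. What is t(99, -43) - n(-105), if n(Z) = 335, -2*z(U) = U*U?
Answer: -206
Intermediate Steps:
O(x, J) = -4 - J
z(U) = -U**2/2 (z(U) = -U*U/2 = -U**2/2)
t(D, q) = -3*q (t(D, q) = 6*((-(-4 - 1*(-5))**2/2)*q) = 6*((-(-4 + 5)**2/2)*q) = 6*((-1/2*1**2)*q) = 6*((-1/2*1)*q) = 6*(-q/2) = -3*q)
t(99, -43) - n(-105) = -3*(-43) - 1*335 = 129 - 335 = -206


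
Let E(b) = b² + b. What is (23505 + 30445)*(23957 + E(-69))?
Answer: 1545613550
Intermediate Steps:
E(b) = b + b²
(23505 + 30445)*(23957 + E(-69)) = (23505 + 30445)*(23957 - 69*(1 - 69)) = 53950*(23957 - 69*(-68)) = 53950*(23957 + 4692) = 53950*28649 = 1545613550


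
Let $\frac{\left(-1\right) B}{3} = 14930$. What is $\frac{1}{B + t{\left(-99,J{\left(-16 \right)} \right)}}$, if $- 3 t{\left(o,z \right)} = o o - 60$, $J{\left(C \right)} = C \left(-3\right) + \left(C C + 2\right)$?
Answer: $- \frac{1}{48037} \approx -2.0817 \cdot 10^{-5}$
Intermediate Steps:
$B = -44790$ ($B = \left(-3\right) 14930 = -44790$)
$J{\left(C \right)} = 2 + C^{2} - 3 C$ ($J{\left(C \right)} = - 3 C + \left(C^{2} + 2\right) = - 3 C + \left(2 + C^{2}\right) = 2 + C^{2} - 3 C$)
$t{\left(o,z \right)} = 20 - \frac{o^{2}}{3}$ ($t{\left(o,z \right)} = - \frac{o o - 60}{3} = - \frac{o^{2} - 60}{3} = - \frac{-60 + o^{2}}{3} = 20 - \frac{o^{2}}{3}$)
$\frac{1}{B + t{\left(-99,J{\left(-16 \right)} \right)}} = \frac{1}{-44790 + \left(20 - \frac{\left(-99\right)^{2}}{3}\right)} = \frac{1}{-44790 + \left(20 - 3267\right)} = \frac{1}{-44790 - 3247} = \frac{1}{-48037} = - \frac{1}{48037}$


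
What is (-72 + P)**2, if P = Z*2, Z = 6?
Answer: 3600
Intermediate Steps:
P = 12 (P = 6*2 = 12)
(-72 + P)**2 = (-72 + 12)**2 = (-60)**2 = 3600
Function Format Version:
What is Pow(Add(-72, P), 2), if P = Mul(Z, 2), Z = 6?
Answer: 3600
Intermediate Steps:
P = 12 (P = Mul(6, 2) = 12)
Pow(Add(-72, P), 2) = Pow(Add(-72, 12), 2) = Pow(-60, 2) = 3600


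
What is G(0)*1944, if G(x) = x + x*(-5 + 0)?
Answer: 0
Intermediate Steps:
G(x) = -4*x (G(x) = x + x*(-5) = x - 5*x = -4*x)
G(0)*1944 = -4*0*1944 = 0*1944 = 0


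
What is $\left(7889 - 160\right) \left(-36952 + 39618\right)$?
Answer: $20605514$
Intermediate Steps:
$\left(7889 - 160\right) \left(-36952 + 39618\right) = 7729 \cdot 2666 = 20605514$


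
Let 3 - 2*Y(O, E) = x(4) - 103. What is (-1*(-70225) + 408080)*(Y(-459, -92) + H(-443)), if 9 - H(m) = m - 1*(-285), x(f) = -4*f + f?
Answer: 108096930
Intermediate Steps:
x(f) = -3*f
Y(O, E) = 59 (Y(O, E) = 3/2 - (-3*4 - 103)/2 = 3/2 - (-12 - 103)/2 = 3/2 - ½*(-115) = 3/2 + 115/2 = 59)
H(m) = -276 - m (H(m) = 9 - (m - 1*(-285)) = 9 - (m + 285) = 9 - (285 + m) = 9 + (-285 - m) = -276 - m)
(-1*(-70225) + 408080)*(Y(-459, -92) + H(-443)) = (-1*(-70225) + 408080)*(59 + (-276 - 1*(-443))) = (70225 + 408080)*(59 + (-276 + 443)) = 478305*(59 + 167) = 478305*226 = 108096930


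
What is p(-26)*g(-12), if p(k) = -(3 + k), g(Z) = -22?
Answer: -506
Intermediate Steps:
p(k) = -3 - k
p(-26)*g(-12) = (-3 - 1*(-26))*(-22) = (-3 + 26)*(-22) = 23*(-22) = -506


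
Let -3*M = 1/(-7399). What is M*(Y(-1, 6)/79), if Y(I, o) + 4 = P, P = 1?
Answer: -1/584521 ≈ -1.7108e-6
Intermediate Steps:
Y(I, o) = -3 (Y(I, o) = -4 + 1 = -3)
M = 1/22197 (M = -⅓/(-7399) = -⅓*(-1/7399) = 1/22197 ≈ 4.5051e-5)
M*(Y(-1, 6)/79) = (-3/79)/22197 = (-3*1/79)/22197 = (1/22197)*(-3/79) = -1/584521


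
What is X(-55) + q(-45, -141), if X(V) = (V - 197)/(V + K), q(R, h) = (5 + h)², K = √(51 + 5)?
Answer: 54928484/2969 + 504*√14/2969 ≈ 18501.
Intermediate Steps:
K = 2*√14 (K = √56 = 2*√14 ≈ 7.4833)
X(V) = (-197 + V)/(V + 2*√14) (X(V) = (V - 197)/(V + 2*√14) = (-197 + V)/(V + 2*√14))
X(-55) + q(-45, -141) = (-197 - 55)/(-55 + 2*√14) + (5 - 141)² = -252/(-55 + 2*√14) + (-136)² = -252/(-55 + 2*√14) + 18496 = 18496 - 252/(-55 + 2*√14)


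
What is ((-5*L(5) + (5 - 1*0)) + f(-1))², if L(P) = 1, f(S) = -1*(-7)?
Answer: 49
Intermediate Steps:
f(S) = 7
((-5*L(5) + (5 - 1*0)) + f(-1))² = ((-5*1 + (5 - 1*0)) + 7)² = ((-5 + (5 + 0)) + 7)² = ((-5 + 5) + 7)² = (0 + 7)² = 7² = 49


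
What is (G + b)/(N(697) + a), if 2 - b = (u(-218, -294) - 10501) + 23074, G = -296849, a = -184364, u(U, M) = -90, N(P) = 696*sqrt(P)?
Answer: 7128664515/4206555818 + 13455855*sqrt(697)/2103277909 ≈ 1.8636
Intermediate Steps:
b = -12481 (b = 2 - ((-90 - 10501) + 23074) = 2 - (-10591 + 23074) = 2 - 1*12483 = 2 - 12483 = -12481)
(G + b)/(N(697) + a) = (-296849 - 12481)/(696*sqrt(697) - 184364) = -309330/(-184364 + 696*sqrt(697))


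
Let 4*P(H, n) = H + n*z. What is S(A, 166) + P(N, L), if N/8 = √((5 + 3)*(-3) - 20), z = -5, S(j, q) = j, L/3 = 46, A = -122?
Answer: -589/2 + 4*I*√11 ≈ -294.5 + 13.266*I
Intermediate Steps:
L = 138 (L = 3*46 = 138)
N = 16*I*√11 (N = 8*√((5 + 3)*(-3) - 20) = 8*√(8*(-3) - 20) = 8*√(-24 - 20) = 8*√(-44) = 8*(2*I*√11) = 16*I*√11 ≈ 53.066*I)
P(H, n) = -5*n/4 + H/4 (P(H, n) = (H + n*(-5))/4 = (H - 5*n)/4 = -5*n/4 + H/4)
S(A, 166) + P(N, L) = -122 + (-5/4*138 + (16*I*√11)/4) = -122 + (-345/2 + 4*I*√11) = -589/2 + 4*I*√11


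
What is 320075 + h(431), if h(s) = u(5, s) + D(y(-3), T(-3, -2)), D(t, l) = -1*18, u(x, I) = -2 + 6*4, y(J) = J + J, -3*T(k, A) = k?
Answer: 320079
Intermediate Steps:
T(k, A) = -k/3
y(J) = 2*J
u(x, I) = 22 (u(x, I) = -2 + 24 = 22)
D(t, l) = -18
h(s) = 4 (h(s) = 22 - 18 = 4)
320075 + h(431) = 320075 + 4 = 320079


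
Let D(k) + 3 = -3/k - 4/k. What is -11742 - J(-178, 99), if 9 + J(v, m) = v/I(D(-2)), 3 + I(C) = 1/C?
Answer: -11911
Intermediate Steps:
D(k) = -3 - 7/k (D(k) = -3 + (-3/k - 4/k) = -3 - 7/k)
I(C) = -3 + 1/C
J(v, m) = -9 - v (J(v, m) = -9 + v/(-3 + 1/(-3 - 7/(-2))) = -9 + v/(-3 + 1/(-3 - 7*(-1/2))) = -9 + v/(-3 + 1/(-3 + 7/2)) = -9 + v/(-3 + 1/(1/2)) = -9 + v/(-3 + 2) = -9 + v/(-1) = -9 + v*(-1) = -9 - v)
-11742 - J(-178, 99) = -11742 - (-9 - 1*(-178)) = -11742 - (-9 + 178) = -11742 - 1*169 = -11742 - 169 = -11911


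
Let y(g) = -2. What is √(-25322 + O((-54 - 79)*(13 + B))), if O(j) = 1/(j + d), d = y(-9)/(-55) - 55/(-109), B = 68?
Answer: I*√26402563343490522837/32290446 ≈ 159.13*I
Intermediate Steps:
d = 3243/5995 (d = -2/(-55) - 55/(-109) = -2*(-1/55) - 55*(-1/109) = 2/55 + 55/109 = 3243/5995 ≈ 0.54095)
O(j) = 1/(3243/5995 + j) (O(j) = 1/(j + 3243/5995) = 1/(3243/5995 + j))
√(-25322 + O((-54 - 79)*(13 + B))) = √(-25322 + 5995/(3243 + 5995*((-54 - 79)*(13 + 68)))) = √(-25322 + 5995/(3243 + 5995*(-133*81))) = √(-25322 + 5995/(3243 + 5995*(-10773))) = √(-25322 + 5995/(3243 - 64584135)) = √(-25322 + 5995/(-64580892)) = √(-25322 + 5995*(-1/64580892)) = √(-25322 - 5995/64580892) = √(-1635317353219/64580892) = I*√26402563343490522837/32290446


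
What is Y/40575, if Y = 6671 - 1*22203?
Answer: -15532/40575 ≈ -0.38280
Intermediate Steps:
Y = -15532 (Y = 6671 - 22203 = -15532)
Y/40575 = -15532/40575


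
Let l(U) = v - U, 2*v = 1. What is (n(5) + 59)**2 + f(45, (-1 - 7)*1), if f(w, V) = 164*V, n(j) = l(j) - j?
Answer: 4553/4 ≈ 1138.3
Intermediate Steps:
v = 1/2 (v = (1/2)*1 = 1/2 ≈ 0.50000)
l(U) = 1/2 - U
n(j) = 1/2 - 2*j (n(j) = (1/2 - j) - j = 1/2 - 2*j)
(n(5) + 59)**2 + f(45, (-1 - 7)*1) = ((1/2 - 2*5) + 59)**2 + 164*((-1 - 7)*1) = ((1/2 - 10) + 59)**2 + 164*(-8*1) = (-19/2 + 59)**2 + 164*(-8) = (99/2)**2 - 1312 = 9801/4 - 1312 = 4553/4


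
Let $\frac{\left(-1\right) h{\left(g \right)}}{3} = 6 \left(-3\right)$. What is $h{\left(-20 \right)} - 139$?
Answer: $-85$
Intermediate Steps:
$h{\left(g \right)} = 54$ ($h{\left(g \right)} = - 3 \cdot 6 \left(-3\right) = \left(-3\right) \left(-18\right) = 54$)
$h{\left(-20 \right)} - 139 = 54 - 139 = -85$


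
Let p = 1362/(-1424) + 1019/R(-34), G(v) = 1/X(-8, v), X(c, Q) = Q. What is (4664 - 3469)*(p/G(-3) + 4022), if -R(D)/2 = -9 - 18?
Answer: 30387175805/6408 ≈ 4.7421e+6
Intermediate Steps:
G(v) = 1/v
R(D) = 54 (R(D) = -2*(-9 - 18) = -2*(-27) = 54)
p = 344377/19224 (p = 1362/(-1424) + 1019/54 = 1362*(-1/1424) + 1019*(1/54) = -681/712 + 1019/54 = 344377/19224 ≈ 17.914)
(4664 - 3469)*(p/G(-3) + 4022) = (4664 - 3469)*(344377/(19224*(1/(-3))) + 4022) = 1195*(344377/(19224*(-⅓)) + 4022) = 1195*((344377/19224)*(-3) + 4022) = 1195*(-344377/6408 + 4022) = 1195*(25428599/6408) = 30387175805/6408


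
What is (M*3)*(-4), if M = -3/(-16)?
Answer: -9/4 ≈ -2.2500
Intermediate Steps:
M = 3/16 (M = -3*(-1/16) = 3/16 ≈ 0.18750)
(M*3)*(-4) = ((3/16)*3)*(-4) = (9/16)*(-4) = -9/4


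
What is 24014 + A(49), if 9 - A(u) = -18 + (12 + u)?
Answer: 23980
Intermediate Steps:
A(u) = 15 - u (A(u) = 9 - (-18 + (12 + u)) = 9 - (-6 + u) = 9 + (6 - u) = 15 - u)
24014 + A(49) = 24014 + (15 - 1*49) = 24014 + (15 - 49) = 24014 - 34 = 23980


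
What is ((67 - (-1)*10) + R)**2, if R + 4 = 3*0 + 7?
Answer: 6400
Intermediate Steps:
R = 3 (R = -4 + (3*0 + 7) = -4 + (0 + 7) = -4 + 7 = 3)
((67 - (-1)*10) + R)**2 = ((67 - (-1)*10) + 3)**2 = ((67 - 1*(-10)) + 3)**2 = ((67 + 10) + 3)**2 = (77 + 3)**2 = 80**2 = 6400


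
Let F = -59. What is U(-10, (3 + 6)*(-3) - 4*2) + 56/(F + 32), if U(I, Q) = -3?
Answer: -137/27 ≈ -5.0741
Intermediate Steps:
U(-10, (3 + 6)*(-3) - 4*2) + 56/(F + 32) = -3 + 56/(-59 + 32) = -3 + 56/(-27) = -3 + 56*(-1/27) = -3 - 56/27 = -137/27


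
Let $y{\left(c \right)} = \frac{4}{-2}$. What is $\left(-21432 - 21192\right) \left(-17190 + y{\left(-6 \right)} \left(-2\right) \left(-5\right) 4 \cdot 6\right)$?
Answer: $753166080$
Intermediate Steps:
$y{\left(c \right)} = -2$ ($y{\left(c \right)} = 4 \left(- \frac{1}{2}\right) = -2$)
$\left(-21432 - 21192\right) \left(-17190 + y{\left(-6 \right)} \left(-2\right) \left(-5\right) 4 \cdot 6\right) = \left(-21432 - 21192\right) \left(-17190 + - 2 \left(-2\right) \left(-5\right) 4 \cdot 6\right) = - 42624 \left(-17190 + - 2 \cdot 10 \cdot 4 \cdot 6\right) = - 42624 \left(-17190 + \left(-2\right) 40 \cdot 6\right) = - 42624 \left(-17190 - 480\right) = \left(-42624\right) \left(-17670\right) = 753166080$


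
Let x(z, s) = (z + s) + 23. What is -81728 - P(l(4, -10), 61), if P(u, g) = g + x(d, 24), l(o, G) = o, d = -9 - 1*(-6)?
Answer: -81833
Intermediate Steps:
d = -3 (d = -9 + 6 = -3)
x(z, s) = 23 + s + z (x(z, s) = (s + z) + 23 = 23 + s + z)
P(u, g) = 44 + g (P(u, g) = g + (23 + 24 - 3) = g + 44 = 44 + g)
-81728 - P(l(4, -10), 61) = -81728 - (44 + 61) = -81728 - 1*105 = -81728 - 105 = -81833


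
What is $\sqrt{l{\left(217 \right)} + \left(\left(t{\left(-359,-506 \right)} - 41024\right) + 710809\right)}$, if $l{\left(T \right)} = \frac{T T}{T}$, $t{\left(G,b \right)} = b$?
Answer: $2 \sqrt{167374} \approx 818.23$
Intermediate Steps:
$l{\left(T \right)} = T$ ($l{\left(T \right)} = \frac{T^{2}}{T} = T$)
$\sqrt{l{\left(217 \right)} + \left(\left(t{\left(-359,-506 \right)} - 41024\right) + 710809\right)} = \sqrt{217 + \left(\left(-506 - 41024\right) + 710809\right)} = \sqrt{217 + \left(-41530 + 710809\right)} = \sqrt{217 + 669279} = \sqrt{669496} = 2 \sqrt{167374}$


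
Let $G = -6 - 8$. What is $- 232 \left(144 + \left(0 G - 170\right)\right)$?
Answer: $6032$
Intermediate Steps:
$G = -14$ ($G = -6 - 8 = -14$)
$- 232 \left(144 + \left(0 G - 170\right)\right) = - 232 \left(144 + \left(0 \left(-14\right) - 170\right)\right) = - 232 \left(144 + \left(0 - 170\right)\right) = - 232 \left(144 - 170\right) = \left(-232\right) \left(-26\right) = 6032$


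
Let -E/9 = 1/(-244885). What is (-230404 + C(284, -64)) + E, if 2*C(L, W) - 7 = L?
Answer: -112773705527/489770 ≈ -2.3026e+5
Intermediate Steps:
C(L, W) = 7/2 + L/2
E = 9/244885 (E = -9/(-244885) = -9*(-1/244885) = 9/244885 ≈ 3.6752e-5)
(-230404 + C(284, -64)) + E = (-230404 + (7/2 + (½)*284)) + 9/244885 = (-230404 + (7/2 + 142)) + 9/244885 = (-230404 + 291/2) + 9/244885 = -460517/2 + 9/244885 = -112773705527/489770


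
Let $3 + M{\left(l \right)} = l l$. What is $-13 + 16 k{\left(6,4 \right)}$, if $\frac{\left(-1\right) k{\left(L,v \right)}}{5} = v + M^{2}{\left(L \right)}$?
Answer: $-87453$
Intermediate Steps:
$M{\left(l \right)} = -3 + l^{2}$ ($M{\left(l \right)} = -3 + l l = -3 + l^{2}$)
$k{\left(L,v \right)} = - 5 v - 5 \left(-3 + L^{2}\right)^{2}$ ($k{\left(L,v \right)} = - 5 \left(v + \left(-3 + L^{2}\right)^{2}\right) = - 5 v - 5 \left(-3 + L^{2}\right)^{2}$)
$-13 + 16 k{\left(6,4 \right)} = -13 + 16 \left(\left(-5\right) 4 - 5 \left(-3 + 6^{2}\right)^{2}\right) = -13 + 16 \left(-20 - 5 \left(-3 + 36\right)^{2}\right) = -13 + 16 \left(-20 - 5 \cdot 33^{2}\right) = -13 + 16 \left(-20 - 5445\right) = -13 + 16 \left(-5465\right) = -13 - 87440 = -87453$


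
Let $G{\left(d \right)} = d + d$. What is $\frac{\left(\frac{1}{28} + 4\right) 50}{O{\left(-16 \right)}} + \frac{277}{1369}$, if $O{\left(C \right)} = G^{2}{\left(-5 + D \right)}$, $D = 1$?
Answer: $\frac{4115617}{1226624} \approx 3.3552$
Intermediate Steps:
$G{\left(d \right)} = 2 d$
$O{\left(C \right)} = 64$ ($O{\left(C \right)} = \left(2 \left(-5 + 1\right)\right)^{2} = \left(2 \left(-4\right)\right)^{2} = \left(-8\right)^{2} = 64$)
$\frac{\left(\frac{1}{28} + 4\right) 50}{O{\left(-16 \right)}} + \frac{277}{1369} = \frac{\left(\frac{1}{28} + 4\right) 50}{64} + \frac{277}{1369} = \left(\frac{1}{28} + 4\right) 50 \cdot \frac{1}{64} + 277 \cdot \frac{1}{1369} = \frac{113}{28} \cdot 50 \cdot \frac{1}{64} + \frac{277}{1369} = \frac{2825}{14} \cdot \frac{1}{64} + \frac{277}{1369} = \frac{2825}{896} + \frac{277}{1369} = \frac{4115617}{1226624}$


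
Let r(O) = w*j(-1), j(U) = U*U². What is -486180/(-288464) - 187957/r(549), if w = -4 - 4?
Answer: -3388433663/144232 ≈ -23493.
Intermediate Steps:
w = -8
j(U) = U³
r(O) = 8 (r(O) = -8*(-1)³ = -8*(-1) = 8)
-486180/(-288464) - 187957/r(549) = -486180/(-288464) - 187957/8 = -486180*(-1/288464) - 187957*⅛ = 121545/72116 - 187957/8 = -3388433663/144232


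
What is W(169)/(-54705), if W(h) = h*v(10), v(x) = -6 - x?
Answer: 2704/54705 ≈ 0.049429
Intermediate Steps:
W(h) = -16*h (W(h) = h*(-6 - 1*10) = h*(-6 - 10) = h*(-16) = -16*h)
W(169)/(-54705) = -16*169/(-54705) = -2704*(-1/54705) = 2704/54705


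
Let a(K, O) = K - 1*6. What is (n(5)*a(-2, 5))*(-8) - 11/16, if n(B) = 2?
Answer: 2037/16 ≈ 127.31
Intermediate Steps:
a(K, O) = -6 + K (a(K, O) = K - 6 = -6 + K)
(n(5)*a(-2, 5))*(-8) - 11/16 = (2*(-6 - 2))*(-8) - 11/16 = (2*(-8))*(-8) - 11*1/16 = -16*(-8) - 11/16 = 128 - 11/16 = 2037/16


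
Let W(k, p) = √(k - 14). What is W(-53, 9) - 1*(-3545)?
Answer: 3545 + I*√67 ≈ 3545.0 + 8.1853*I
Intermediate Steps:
W(k, p) = √(-14 + k)
W(-53, 9) - 1*(-3545) = √(-14 - 53) - 1*(-3545) = √(-67) + 3545 = I*√67 + 3545 = 3545 + I*√67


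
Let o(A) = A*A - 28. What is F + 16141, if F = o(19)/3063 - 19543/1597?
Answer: 26298721581/1630537 ≈ 16129.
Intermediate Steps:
o(A) = -28 + A² (o(A) = A² - 28 = -28 + A²)
F = -19776136/1630537 (F = (-28 + 19²)/3063 - 19543/1597 = (-28 + 361)*(1/3063) - 19543*1/1597 = 333*(1/3063) - 19543/1597 = 111/1021 - 19543/1597 = -19776136/1630537 ≈ -12.129)
F + 16141 = -19776136/1630537 + 16141 = 26298721581/1630537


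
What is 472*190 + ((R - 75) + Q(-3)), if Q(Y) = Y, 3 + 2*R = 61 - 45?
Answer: 179217/2 ≈ 89609.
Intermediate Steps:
R = 13/2 (R = -3/2 + (61 - 45)/2 = -3/2 + (1/2)*16 = -3/2 + 8 = 13/2 ≈ 6.5000)
472*190 + ((R - 75) + Q(-3)) = 472*190 + ((13/2 - 75) - 3) = 89680 + (-137/2 - 3) = 89680 - 143/2 = 179217/2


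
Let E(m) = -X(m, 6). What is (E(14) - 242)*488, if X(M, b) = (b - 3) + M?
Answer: -126392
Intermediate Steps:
X(M, b) = -3 + M + b (X(M, b) = (-3 + b) + M = -3 + M + b)
E(m) = -3 - m (E(m) = -(-3 + m + 6) = -(3 + m) = -3 - m)
(E(14) - 242)*488 = ((-3 - 1*14) - 242)*488 = ((-3 - 14) - 242)*488 = (-17 - 242)*488 = -259*488 = -126392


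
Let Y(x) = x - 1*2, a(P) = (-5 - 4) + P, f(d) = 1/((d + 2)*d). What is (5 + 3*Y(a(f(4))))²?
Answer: 49729/64 ≈ 777.02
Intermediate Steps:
f(d) = 1/(d*(2 + d)) (f(d) = 1/((2 + d)*d) = 1/(d*(2 + d)))
a(P) = -9 + P
Y(x) = -2 + x (Y(x) = x - 2 = -2 + x)
(5 + 3*Y(a(f(4))))² = (5 + 3*(-2 + (-9 + 1/(4*(2 + 4)))))² = (5 + 3*(-2 + (-9 + (¼)/6)))² = (5 + 3*(-2 + (-9 + (¼)*(⅙))))² = (5 + 3*(-2 + (-9 + 1/24)))² = (5 + 3*(-2 - 215/24))² = (5 + 3*(-263/24))² = (5 - 263/8)² = (-223/8)² = 49729/64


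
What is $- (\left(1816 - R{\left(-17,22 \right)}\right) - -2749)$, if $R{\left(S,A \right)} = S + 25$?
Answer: $-4557$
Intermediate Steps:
$R{\left(S,A \right)} = 25 + S$
$- (\left(1816 - R{\left(-17,22 \right)}\right) - -2749) = - (\left(1816 - \left(25 - 17\right)\right) - -2749) = - (\left(1816 - 8\right) + 2749) = - (1808 + 2749) = \left(-1\right) 4557 = -4557$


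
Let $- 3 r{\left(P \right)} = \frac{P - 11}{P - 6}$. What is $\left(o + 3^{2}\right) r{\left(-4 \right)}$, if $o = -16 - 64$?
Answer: $\frac{71}{2} \approx 35.5$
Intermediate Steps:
$r{\left(P \right)} = - \frac{-11 + P}{3 \left(-6 + P\right)}$ ($r{\left(P \right)} = - \frac{\left(P - 11\right) \frac{1}{P - 6}}{3} = - \frac{\left(-11 + P\right) \frac{1}{-6 + P}}{3} = - \frac{\frac{1}{-6 + P} \left(-11 + P\right)}{3} = - \frac{-11 + P}{3 \left(-6 + P\right)}$)
$o = -80$
$\left(o + 3^{2}\right) r{\left(-4 \right)} = \left(-80 + 3^{2}\right) \frac{11 - -4}{3 \left(-6 - 4\right)} = \left(-80 + 9\right) \frac{11 + 4}{3 \left(-10\right)} = - 71 \cdot \frac{1}{3} \left(- \frac{1}{10}\right) 15 = \left(-71\right) \left(- \frac{1}{2}\right) = \frac{71}{2}$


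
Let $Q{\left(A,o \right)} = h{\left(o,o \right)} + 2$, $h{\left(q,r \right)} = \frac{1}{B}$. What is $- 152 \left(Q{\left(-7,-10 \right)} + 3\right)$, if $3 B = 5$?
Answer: $- \frac{4256}{5} \approx -851.2$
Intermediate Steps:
$B = \frac{5}{3}$ ($B = \frac{1}{3} \cdot 5 = \frac{5}{3} \approx 1.6667$)
$h{\left(q,r \right)} = \frac{3}{5}$ ($h{\left(q,r \right)} = \frac{1}{\frac{5}{3}} = \frac{3}{5}$)
$Q{\left(A,o \right)} = \frac{13}{5}$ ($Q{\left(A,o \right)} = \frac{3}{5} + 2 = \frac{13}{5}$)
$- 152 \left(Q{\left(-7,-10 \right)} + 3\right) = - 152 \left(\frac{13}{5} + 3\right) = \left(-152\right) \frac{28}{5} = - \frac{4256}{5}$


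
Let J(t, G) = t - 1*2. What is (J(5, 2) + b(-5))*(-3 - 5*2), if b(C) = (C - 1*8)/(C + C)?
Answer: -559/10 ≈ -55.900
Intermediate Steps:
J(t, G) = -2 + t (J(t, G) = t - 2 = -2 + t)
b(C) = (-8 + C)/(2*C) (b(C) = (C - 8)/((2*C)) = (-8 + C)*(1/(2*C)) = (-8 + C)/(2*C))
(J(5, 2) + b(-5))*(-3 - 5*2) = ((-2 + 5) + (½)*(-8 - 5)/(-5))*(-3 - 5*2) = (3 + (½)*(-⅕)*(-13))*(-3 - 10) = (3 + 13/10)*(-13) = (43/10)*(-13) = -559/10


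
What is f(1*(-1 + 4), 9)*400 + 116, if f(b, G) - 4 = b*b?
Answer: 5316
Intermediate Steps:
f(b, G) = 4 + b² (f(b, G) = 4 + b*b = 4 + b²)
f(1*(-1 + 4), 9)*400 + 116 = (4 + (1*(-1 + 4))²)*400 + 116 = (4 + (1*3)²)*400 + 116 = (4 + 3²)*400 + 116 = (4 + 9)*400 + 116 = 13*400 + 116 = 5200 + 116 = 5316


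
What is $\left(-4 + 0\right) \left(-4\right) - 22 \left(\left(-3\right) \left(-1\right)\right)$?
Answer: $-50$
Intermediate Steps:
$\left(-4 + 0\right) \left(-4\right) - 22 \left(\left(-3\right) \left(-1\right)\right) = \left(-4\right) \left(-4\right) - 66 = 16 - 66 = -50$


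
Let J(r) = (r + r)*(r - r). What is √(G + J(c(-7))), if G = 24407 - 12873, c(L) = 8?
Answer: √11534 ≈ 107.40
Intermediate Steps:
J(r) = 0 (J(r) = (2*r)*0 = 0)
G = 11534
√(G + J(c(-7))) = √(11534 + 0) = √11534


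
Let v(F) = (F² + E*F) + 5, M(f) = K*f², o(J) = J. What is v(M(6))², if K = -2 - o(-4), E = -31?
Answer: 8743849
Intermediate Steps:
K = 2 (K = -2 - 1*(-4) = -2 + 4 = 2)
M(f) = 2*f²
v(F) = 5 + F² - 31*F (v(F) = (F² - 31*F) + 5 = 5 + F² - 31*F)
v(M(6))² = (5 + (2*6²)² - 62*6²)² = (5 + (2*36)² - 62*36)² = (5 + 72² - 31*72)² = (5 + 5184 - 2232)² = 2957² = 8743849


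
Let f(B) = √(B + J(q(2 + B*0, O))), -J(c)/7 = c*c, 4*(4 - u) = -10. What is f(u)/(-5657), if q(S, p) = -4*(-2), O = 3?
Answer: -I*√1766/11314 ≈ -0.0037143*I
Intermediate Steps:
u = 13/2 (u = 4 - ¼*(-10) = 4 + 5/2 = 13/2 ≈ 6.5000)
q(S, p) = 8
J(c) = -7*c² (J(c) = -7*c*c = -7*c²)
f(B) = √(-448 + B) (f(B) = √(B - 7*8²) = √(B - 7*64) = √(B - 448) = √(-448 + B))
f(u)/(-5657) = √(-448 + 13/2)/(-5657) = √(-883/2)*(-1/5657) = (I*√1766/2)*(-1/5657) = -I*√1766/11314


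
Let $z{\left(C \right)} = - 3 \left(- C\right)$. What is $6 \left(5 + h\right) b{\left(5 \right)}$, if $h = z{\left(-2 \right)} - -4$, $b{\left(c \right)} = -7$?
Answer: $-126$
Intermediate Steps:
$z{\left(C \right)} = 3 C$
$h = -2$ ($h = 3 \left(-2\right) - -4 = -6 + 4 = -2$)
$6 \left(5 + h\right) b{\left(5 \right)} = 6 \left(5 - 2\right) \left(-7\right) = 6 \cdot 3 \left(-7\right) = 18 \left(-7\right) = -126$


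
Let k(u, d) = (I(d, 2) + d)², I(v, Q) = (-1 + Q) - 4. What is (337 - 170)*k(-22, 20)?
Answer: 48263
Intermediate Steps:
I(v, Q) = -5 + Q
k(u, d) = (-3 + d)² (k(u, d) = ((-5 + 2) + d)² = (-3 + d)²)
(337 - 170)*k(-22, 20) = (337 - 170)*(-3 + 20)² = 167*17² = 167*289 = 48263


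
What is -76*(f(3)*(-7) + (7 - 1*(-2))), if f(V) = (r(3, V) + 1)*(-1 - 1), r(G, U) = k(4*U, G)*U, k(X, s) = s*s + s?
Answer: -40052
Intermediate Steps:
k(X, s) = s + s**2 (k(X, s) = s**2 + s = s + s**2)
r(G, U) = G*U*(1 + G) (r(G, U) = (G*(1 + G))*U = G*U*(1 + G))
f(V) = -2 - 24*V (f(V) = (3*V*(1 + 3) + 1)*(-1 - 1) = (3*V*4 + 1)*(-2) = (12*V + 1)*(-2) = (1 + 12*V)*(-2) = -2 - 24*V)
-76*(f(3)*(-7) + (7 - 1*(-2))) = -76*((-2 - 24*3)*(-7) + (7 - 1*(-2))) = -76*((-2 - 72)*(-7) + (7 + 2)) = -76*(-74*(-7) + 9) = -76*(518 + 9) = -76*527 = -40052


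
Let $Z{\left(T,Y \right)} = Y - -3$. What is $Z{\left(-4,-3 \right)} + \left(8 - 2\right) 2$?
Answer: $12$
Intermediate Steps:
$Z{\left(T,Y \right)} = 3 + Y$ ($Z{\left(T,Y \right)} = Y + 3 = 3 + Y$)
$Z{\left(-4,-3 \right)} + \left(8 - 2\right) 2 = \left(3 - 3\right) + \left(8 - 2\right) 2 = 0 + \left(8 - 2\right) 2 = 0 + 6 \cdot 2 = 0 + 12 = 12$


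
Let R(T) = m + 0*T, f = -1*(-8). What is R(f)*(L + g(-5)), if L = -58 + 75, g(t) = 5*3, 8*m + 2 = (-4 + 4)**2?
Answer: -8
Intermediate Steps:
m = -1/4 (m = -1/4 + (-4 + 4)**2/8 = -1/4 + (1/8)*0**2 = -1/4 + (1/8)*0 = -1/4 + 0 = -1/4 ≈ -0.25000)
f = 8
g(t) = 15
L = 17
R(T) = -1/4 (R(T) = -1/4 + 0*T = -1/4 + 0 = -1/4)
R(f)*(L + g(-5)) = -(17 + 15)/4 = -1/4*32 = -8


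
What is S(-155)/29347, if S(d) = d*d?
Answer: 24025/29347 ≈ 0.81865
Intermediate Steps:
S(d) = d²
S(-155)/29347 = (-155)²/29347 = 24025*(1/29347) = 24025/29347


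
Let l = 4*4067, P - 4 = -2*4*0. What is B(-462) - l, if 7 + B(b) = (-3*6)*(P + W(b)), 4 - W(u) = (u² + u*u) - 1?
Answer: 7667547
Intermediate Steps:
W(u) = 5 - 2*u² (W(u) = 4 - ((u² + u*u) - 1) = 4 - ((u² + u²) - 1) = 4 - (2*u² - 1) = 4 - (-1 + 2*u²) = 4 + (1 - 2*u²) = 5 - 2*u²)
P = 4 (P = 4 - 2*4*0 = 4 - 8*0 = 4 + 0 = 4)
B(b) = -169 + 36*b² (B(b) = -7 + (-3*6)*(4 + (5 - 2*b²)) = -7 - 18*(9 - 2*b²) = -7 + (-162 + 36*b²) = -169 + 36*b²)
l = 16268
B(-462) - l = (-169 + 36*(-462)²) - 1*16268 = (-169 + 36*213444) - 16268 = (-169 + 7683984) - 16268 = 7683815 - 16268 = 7667547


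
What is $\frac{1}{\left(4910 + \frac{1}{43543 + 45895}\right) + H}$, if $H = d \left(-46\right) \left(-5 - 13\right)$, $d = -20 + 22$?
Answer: $\frac{89438}{587249909} \approx 0.0001523$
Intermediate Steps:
$d = 2$
$H = 1656$ ($H = 2 \left(-46\right) \left(-5 - 13\right) = - 92 \left(-5 - 13\right) = \left(-92\right) \left(-18\right) = 1656$)
$\frac{1}{\left(4910 + \frac{1}{43543 + 45895}\right) + H} = \frac{1}{\left(4910 + \frac{1}{43543 + 45895}\right) + 1656} = \frac{1}{\left(4910 + \frac{1}{89438}\right) + 1656} = \frac{1}{\frac{439140581}{89438} + 1656} = \frac{1}{\frac{587249909}{89438}} = \frac{89438}{587249909}$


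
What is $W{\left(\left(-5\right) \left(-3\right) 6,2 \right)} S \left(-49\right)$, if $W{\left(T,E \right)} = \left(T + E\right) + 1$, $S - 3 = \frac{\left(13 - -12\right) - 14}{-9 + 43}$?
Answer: $- \frac{514941}{34} \approx -15145.0$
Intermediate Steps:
$S = \frac{113}{34}$ ($S = 3 + \frac{\left(13 - -12\right) - 14}{-9 + 43} = 3 + \frac{\left(13 + 12\right) - 14}{34} = 3 + \left(25 - 14\right) \frac{1}{34} = 3 + 11 \cdot \frac{1}{34} = 3 + \frac{11}{34} = \frac{113}{34} \approx 3.3235$)
$W{\left(T,E \right)} = 1 + E + T$ ($W{\left(T,E \right)} = \left(E + T\right) + 1 = 1 + E + T$)
$W{\left(\left(-5\right) \left(-3\right) 6,2 \right)} S \left(-49\right) = \left(1 + 2 + \left(-5\right) \left(-3\right) 6\right) \frac{113}{34} \left(-49\right) = \left(1 + 2 + 15 \cdot 6\right) \frac{113}{34} \left(-49\right) = \left(1 + 2 + 90\right) \frac{113}{34} \left(-49\right) = 93 \cdot \frac{113}{34} \left(-49\right) = \frac{10509}{34} \left(-49\right) = - \frac{514941}{34}$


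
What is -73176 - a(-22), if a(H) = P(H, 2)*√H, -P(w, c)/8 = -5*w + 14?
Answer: -73176 + 992*I*√22 ≈ -73176.0 + 4652.9*I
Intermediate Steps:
P(w, c) = -112 + 40*w (P(w, c) = -8*(-5*w + 14) = -8*(14 - 5*w) = -112 + 40*w)
a(H) = √H*(-112 + 40*H) (a(H) = (-112 + 40*H)*√H = √H*(-112 + 40*H))
-73176 - a(-22) = -73176 - √(-22)*(-112 + 40*(-22)) = -73176 - I*√22*(-112 - 880) = -73176 - I*√22*(-992) = -73176 - (-992)*I*√22 = -73176 + 992*I*√22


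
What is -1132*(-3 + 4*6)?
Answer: -23772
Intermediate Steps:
-1132*(-3 + 4*6) = -1132*(-3 + 24) = -1132*21 = -23772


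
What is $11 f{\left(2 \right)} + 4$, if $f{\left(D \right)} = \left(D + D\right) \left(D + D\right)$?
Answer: $180$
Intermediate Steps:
$f{\left(D \right)} = 4 D^{2}$ ($f{\left(D \right)} = 2 D 2 D = 4 D^{2}$)
$11 f{\left(2 \right)} + 4 = 11 \cdot 4 \cdot 2^{2} + 4 = 11 \cdot 4 \cdot 4 + 4 = 11 \cdot 16 + 4 = 176 + 4 = 180$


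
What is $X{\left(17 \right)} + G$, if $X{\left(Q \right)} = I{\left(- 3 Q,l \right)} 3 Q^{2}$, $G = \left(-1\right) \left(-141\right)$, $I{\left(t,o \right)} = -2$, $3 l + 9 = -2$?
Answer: $-1593$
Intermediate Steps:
$l = - \frac{11}{3}$ ($l = -3 + \frac{1}{3} \left(-2\right) = -3 - \frac{2}{3} = - \frac{11}{3} \approx -3.6667$)
$G = 141$
$X{\left(Q \right)} = - 6 Q^{2}$ ($X{\left(Q \right)} = - 2 \cdot 3 Q^{2} = - 6 Q^{2}$)
$X{\left(17 \right)} + G = - 6 \cdot 17^{2} + 141 = \left(-6\right) 289 + 141 = -1734 + 141 = -1593$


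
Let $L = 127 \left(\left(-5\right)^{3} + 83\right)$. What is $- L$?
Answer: $5334$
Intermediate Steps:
$L = -5334$ ($L = 127 \left(-125 + 83\right) = 127 \left(-42\right) = -5334$)
$- L = \left(-1\right) \left(-5334\right) = 5334$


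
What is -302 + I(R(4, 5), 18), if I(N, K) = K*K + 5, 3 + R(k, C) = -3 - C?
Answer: 27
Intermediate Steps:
R(k, C) = -6 - C (R(k, C) = -3 + (-3 - C) = -6 - C)
I(N, K) = 5 + K² (I(N, K) = K² + 5 = 5 + K²)
-302 + I(R(4, 5), 18) = -302 + (5 + 18²) = -302 + (5 + 324) = -302 + 329 = 27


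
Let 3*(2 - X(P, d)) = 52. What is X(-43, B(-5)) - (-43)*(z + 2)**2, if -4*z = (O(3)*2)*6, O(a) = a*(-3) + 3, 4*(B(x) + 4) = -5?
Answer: 51554/3 ≈ 17185.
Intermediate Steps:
B(x) = -21/4 (B(x) = -4 + (1/4)*(-5) = -4 - 5/4 = -21/4)
O(a) = 3 - 3*a (O(a) = -3*a + 3 = 3 - 3*a)
X(P, d) = -46/3 (X(P, d) = 2 - 1/3*52 = 2 - 52/3 = -46/3)
z = 18 (z = -(3 - 3*3)*2*6/4 = -(3 - 9)*2*6/4 = -(-6*2)*6/4 = -(-3)*6 = -1/4*(-72) = 18)
X(-43, B(-5)) - (-43)*(z + 2)**2 = -46/3 - (-43)*(18 + 2)**2 = -46/3 - (-43)*20**2 = -46/3 - (-43)*400 = -46/3 - 1*(-17200) = -46/3 + 17200 = 51554/3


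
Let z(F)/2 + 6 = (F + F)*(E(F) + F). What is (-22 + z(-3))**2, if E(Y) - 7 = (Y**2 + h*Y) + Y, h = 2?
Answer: 6724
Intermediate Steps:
E(Y) = 7 + Y**2 + 3*Y (E(Y) = 7 + ((Y**2 + 2*Y) + Y) = 7 + (Y**2 + 3*Y) = 7 + Y**2 + 3*Y)
z(F) = -12 + 4*F*(7 + F**2 + 4*F) (z(F) = -12 + 2*((F + F)*((7 + F**2 + 3*F) + F)) = -12 + 2*((2*F)*(7 + F**2 + 4*F)) = -12 + 2*(2*F*(7 + F**2 + 4*F)) = -12 + 4*F*(7 + F**2 + 4*F))
(-22 + z(-3))**2 = (-22 + (-12 + 4*(-3)**3 + 16*(-3)**2 + 28*(-3)))**2 = (-22 + (-12 + 4*(-27) + 16*9 - 84))**2 = (-22 + (-12 - 108 + 144 - 84))**2 = (-22 - 60)**2 = (-82)**2 = 6724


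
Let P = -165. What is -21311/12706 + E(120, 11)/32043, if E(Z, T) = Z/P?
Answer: -7511653751/4478521938 ≈ -1.6773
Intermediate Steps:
E(Z, T) = -Z/165 (E(Z, T) = Z/(-165) = Z*(-1/165) = -Z/165)
-21311/12706 + E(120, 11)/32043 = -21311/12706 - 1/165*120/32043 = -21311*1/12706 - 8/11*1/32043 = -21311/12706 - 8/352473 = -7511653751/4478521938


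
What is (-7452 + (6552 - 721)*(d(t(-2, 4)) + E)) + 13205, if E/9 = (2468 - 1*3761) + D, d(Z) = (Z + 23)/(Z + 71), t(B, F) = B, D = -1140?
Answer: -2936499225/23 ≈ -1.2767e+8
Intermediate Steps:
d(Z) = (23 + Z)/(71 + Z)
E = -21897 (E = 9*((2468 - 1*3761) - 1140) = 9*((2468 - 3761) - 1140) = 9*(-1293 - 1140) = 9*(-2433) = -21897)
(-7452 + (6552 - 721)*(d(t(-2, 4)) + E)) + 13205 = (-7452 + (6552 - 721)*((23 - 2)/(71 - 2) - 21897)) + 13205 = (-7452 + 5831*(21/69 - 21897)) + 13205 = (-7452 + 5831*((1/69)*21 - 21897)) + 13205 = (-7452 + 5831*(7/23 - 21897)) + 13205 = (-7452 + 5831*(-503624/23)) + 13205 = (-7452 - 2936631544/23) + 13205 = -2936802940/23 + 13205 = -2936499225/23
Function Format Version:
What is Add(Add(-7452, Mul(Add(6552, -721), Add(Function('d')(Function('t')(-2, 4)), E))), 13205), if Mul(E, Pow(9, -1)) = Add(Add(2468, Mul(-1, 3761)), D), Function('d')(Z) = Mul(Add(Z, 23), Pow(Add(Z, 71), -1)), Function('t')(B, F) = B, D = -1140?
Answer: Rational(-2936499225, 23) ≈ -1.2767e+8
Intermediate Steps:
Function('d')(Z) = Mul(Pow(Add(71, Z), -1), Add(23, Z)) (Function('d')(Z) = Mul(Add(23, Z), Pow(Add(71, Z), -1)) = Mul(Pow(Add(71, Z), -1), Add(23, Z)))
E = -21897 (E = Mul(9, Add(Add(2468, Mul(-1, 3761)), -1140)) = Mul(9, Add(Add(2468, -3761), -1140)) = Mul(9, Add(-1293, -1140)) = Mul(9, -2433) = -21897)
Add(Add(-7452, Mul(Add(6552, -721), Add(Function('d')(Function('t')(-2, 4)), E))), 13205) = Add(Add(-7452, Mul(Add(6552, -721), Add(Mul(Pow(Add(71, -2), -1), Add(23, -2)), -21897))), 13205) = Add(Add(-7452, Mul(5831, Add(Mul(Pow(69, -1), 21), -21897))), 13205) = Add(Add(-7452, Mul(5831, Add(Mul(Rational(1, 69), 21), -21897))), 13205) = Add(Add(-7452, Mul(5831, Add(Rational(7, 23), -21897))), 13205) = Add(Add(-7452, Mul(5831, Rational(-503624, 23))), 13205) = Add(Add(-7452, Rational(-2936631544, 23)), 13205) = Add(Rational(-2936802940, 23), 13205) = Rational(-2936499225, 23)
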